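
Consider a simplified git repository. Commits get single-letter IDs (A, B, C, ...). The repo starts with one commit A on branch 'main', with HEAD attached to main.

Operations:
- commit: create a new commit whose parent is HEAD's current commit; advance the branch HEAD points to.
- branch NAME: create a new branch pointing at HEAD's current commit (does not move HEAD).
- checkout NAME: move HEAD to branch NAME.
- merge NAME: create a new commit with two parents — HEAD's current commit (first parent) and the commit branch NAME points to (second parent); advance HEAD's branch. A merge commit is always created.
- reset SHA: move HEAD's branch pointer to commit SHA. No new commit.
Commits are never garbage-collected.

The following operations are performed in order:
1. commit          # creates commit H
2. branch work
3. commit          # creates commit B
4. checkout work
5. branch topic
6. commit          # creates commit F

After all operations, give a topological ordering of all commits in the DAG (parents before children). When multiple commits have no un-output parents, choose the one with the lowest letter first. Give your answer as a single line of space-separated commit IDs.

Answer: A H B F

Derivation:
After op 1 (commit): HEAD=main@H [main=H]
After op 2 (branch): HEAD=main@H [main=H work=H]
After op 3 (commit): HEAD=main@B [main=B work=H]
After op 4 (checkout): HEAD=work@H [main=B work=H]
After op 5 (branch): HEAD=work@H [main=B topic=H work=H]
After op 6 (commit): HEAD=work@F [main=B topic=H work=F]
commit A: parents=[]
commit B: parents=['H']
commit F: parents=['H']
commit H: parents=['A']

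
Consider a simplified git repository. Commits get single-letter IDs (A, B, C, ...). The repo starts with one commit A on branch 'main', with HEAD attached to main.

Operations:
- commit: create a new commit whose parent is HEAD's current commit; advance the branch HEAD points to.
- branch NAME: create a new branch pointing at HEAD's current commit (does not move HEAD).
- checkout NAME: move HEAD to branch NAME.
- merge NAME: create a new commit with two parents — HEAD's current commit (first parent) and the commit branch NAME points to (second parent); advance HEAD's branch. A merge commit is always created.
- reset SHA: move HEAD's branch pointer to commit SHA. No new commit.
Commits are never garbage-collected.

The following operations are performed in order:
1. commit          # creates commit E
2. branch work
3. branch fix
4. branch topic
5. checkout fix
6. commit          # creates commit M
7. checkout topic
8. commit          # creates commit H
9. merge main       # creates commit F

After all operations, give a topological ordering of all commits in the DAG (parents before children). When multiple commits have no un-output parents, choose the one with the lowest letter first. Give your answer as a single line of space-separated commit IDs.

Answer: A E H F M

Derivation:
After op 1 (commit): HEAD=main@E [main=E]
After op 2 (branch): HEAD=main@E [main=E work=E]
After op 3 (branch): HEAD=main@E [fix=E main=E work=E]
After op 4 (branch): HEAD=main@E [fix=E main=E topic=E work=E]
After op 5 (checkout): HEAD=fix@E [fix=E main=E topic=E work=E]
After op 6 (commit): HEAD=fix@M [fix=M main=E topic=E work=E]
After op 7 (checkout): HEAD=topic@E [fix=M main=E topic=E work=E]
After op 8 (commit): HEAD=topic@H [fix=M main=E topic=H work=E]
After op 9 (merge): HEAD=topic@F [fix=M main=E topic=F work=E]
commit A: parents=[]
commit E: parents=['A']
commit F: parents=['H', 'E']
commit H: parents=['E']
commit M: parents=['E']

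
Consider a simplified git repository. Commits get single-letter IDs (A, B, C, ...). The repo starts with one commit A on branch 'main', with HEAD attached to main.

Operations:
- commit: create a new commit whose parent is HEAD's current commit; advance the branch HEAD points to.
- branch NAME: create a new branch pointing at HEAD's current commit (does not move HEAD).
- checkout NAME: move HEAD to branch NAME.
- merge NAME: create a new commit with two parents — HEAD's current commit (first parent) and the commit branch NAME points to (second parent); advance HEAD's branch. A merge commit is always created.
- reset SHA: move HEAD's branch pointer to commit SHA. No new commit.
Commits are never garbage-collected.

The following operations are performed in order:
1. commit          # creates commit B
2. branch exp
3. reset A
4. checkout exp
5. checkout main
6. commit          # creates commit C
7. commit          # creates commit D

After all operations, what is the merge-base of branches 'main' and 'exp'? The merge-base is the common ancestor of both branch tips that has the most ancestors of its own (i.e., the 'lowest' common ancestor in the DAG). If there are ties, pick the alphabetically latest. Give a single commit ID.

After op 1 (commit): HEAD=main@B [main=B]
After op 2 (branch): HEAD=main@B [exp=B main=B]
After op 3 (reset): HEAD=main@A [exp=B main=A]
After op 4 (checkout): HEAD=exp@B [exp=B main=A]
After op 5 (checkout): HEAD=main@A [exp=B main=A]
After op 6 (commit): HEAD=main@C [exp=B main=C]
After op 7 (commit): HEAD=main@D [exp=B main=D]
ancestors(main=D): ['A', 'C', 'D']
ancestors(exp=B): ['A', 'B']
common: ['A']

Answer: A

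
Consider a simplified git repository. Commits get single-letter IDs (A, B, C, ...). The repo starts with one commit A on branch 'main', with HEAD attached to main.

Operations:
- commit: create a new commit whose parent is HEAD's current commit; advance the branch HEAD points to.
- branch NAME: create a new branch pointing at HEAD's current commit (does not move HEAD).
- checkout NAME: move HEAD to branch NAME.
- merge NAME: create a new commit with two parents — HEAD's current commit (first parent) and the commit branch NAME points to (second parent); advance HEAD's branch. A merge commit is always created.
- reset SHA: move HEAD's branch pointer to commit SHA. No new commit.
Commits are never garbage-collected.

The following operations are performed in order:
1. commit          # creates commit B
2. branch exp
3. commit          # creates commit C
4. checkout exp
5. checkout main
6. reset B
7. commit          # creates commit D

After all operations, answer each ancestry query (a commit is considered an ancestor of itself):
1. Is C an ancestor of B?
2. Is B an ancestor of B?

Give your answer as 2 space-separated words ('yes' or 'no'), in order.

Answer: no yes

Derivation:
After op 1 (commit): HEAD=main@B [main=B]
After op 2 (branch): HEAD=main@B [exp=B main=B]
After op 3 (commit): HEAD=main@C [exp=B main=C]
After op 4 (checkout): HEAD=exp@B [exp=B main=C]
After op 5 (checkout): HEAD=main@C [exp=B main=C]
After op 6 (reset): HEAD=main@B [exp=B main=B]
After op 7 (commit): HEAD=main@D [exp=B main=D]
ancestors(B) = {A,B}; C in? no
ancestors(B) = {A,B}; B in? yes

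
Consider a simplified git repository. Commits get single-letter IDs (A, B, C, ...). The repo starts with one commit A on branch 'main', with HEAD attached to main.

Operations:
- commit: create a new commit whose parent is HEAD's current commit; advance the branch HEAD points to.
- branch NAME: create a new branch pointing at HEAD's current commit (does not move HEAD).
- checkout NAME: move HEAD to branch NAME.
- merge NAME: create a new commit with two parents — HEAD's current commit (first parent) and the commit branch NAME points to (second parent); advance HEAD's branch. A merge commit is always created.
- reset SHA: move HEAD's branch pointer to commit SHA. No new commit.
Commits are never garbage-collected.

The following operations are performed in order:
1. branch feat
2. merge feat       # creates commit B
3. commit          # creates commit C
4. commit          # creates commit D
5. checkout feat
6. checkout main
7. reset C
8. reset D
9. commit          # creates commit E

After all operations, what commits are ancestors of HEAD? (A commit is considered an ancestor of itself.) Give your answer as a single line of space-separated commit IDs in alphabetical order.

Answer: A B C D E

Derivation:
After op 1 (branch): HEAD=main@A [feat=A main=A]
After op 2 (merge): HEAD=main@B [feat=A main=B]
After op 3 (commit): HEAD=main@C [feat=A main=C]
After op 4 (commit): HEAD=main@D [feat=A main=D]
After op 5 (checkout): HEAD=feat@A [feat=A main=D]
After op 6 (checkout): HEAD=main@D [feat=A main=D]
After op 7 (reset): HEAD=main@C [feat=A main=C]
After op 8 (reset): HEAD=main@D [feat=A main=D]
After op 9 (commit): HEAD=main@E [feat=A main=E]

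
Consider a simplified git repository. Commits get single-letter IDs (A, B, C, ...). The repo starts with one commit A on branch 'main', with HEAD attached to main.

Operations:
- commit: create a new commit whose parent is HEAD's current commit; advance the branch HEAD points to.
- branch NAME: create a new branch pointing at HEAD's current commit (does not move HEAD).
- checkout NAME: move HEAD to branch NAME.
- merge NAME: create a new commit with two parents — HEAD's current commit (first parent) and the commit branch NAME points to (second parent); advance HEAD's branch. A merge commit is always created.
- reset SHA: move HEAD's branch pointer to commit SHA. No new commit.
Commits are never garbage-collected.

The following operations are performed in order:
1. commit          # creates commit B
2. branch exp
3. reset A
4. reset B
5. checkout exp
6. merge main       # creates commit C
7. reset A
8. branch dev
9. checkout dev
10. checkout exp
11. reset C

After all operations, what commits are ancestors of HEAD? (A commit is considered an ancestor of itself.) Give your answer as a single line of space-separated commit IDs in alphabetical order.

After op 1 (commit): HEAD=main@B [main=B]
After op 2 (branch): HEAD=main@B [exp=B main=B]
After op 3 (reset): HEAD=main@A [exp=B main=A]
After op 4 (reset): HEAD=main@B [exp=B main=B]
After op 5 (checkout): HEAD=exp@B [exp=B main=B]
After op 6 (merge): HEAD=exp@C [exp=C main=B]
After op 7 (reset): HEAD=exp@A [exp=A main=B]
After op 8 (branch): HEAD=exp@A [dev=A exp=A main=B]
After op 9 (checkout): HEAD=dev@A [dev=A exp=A main=B]
After op 10 (checkout): HEAD=exp@A [dev=A exp=A main=B]
After op 11 (reset): HEAD=exp@C [dev=A exp=C main=B]

Answer: A B C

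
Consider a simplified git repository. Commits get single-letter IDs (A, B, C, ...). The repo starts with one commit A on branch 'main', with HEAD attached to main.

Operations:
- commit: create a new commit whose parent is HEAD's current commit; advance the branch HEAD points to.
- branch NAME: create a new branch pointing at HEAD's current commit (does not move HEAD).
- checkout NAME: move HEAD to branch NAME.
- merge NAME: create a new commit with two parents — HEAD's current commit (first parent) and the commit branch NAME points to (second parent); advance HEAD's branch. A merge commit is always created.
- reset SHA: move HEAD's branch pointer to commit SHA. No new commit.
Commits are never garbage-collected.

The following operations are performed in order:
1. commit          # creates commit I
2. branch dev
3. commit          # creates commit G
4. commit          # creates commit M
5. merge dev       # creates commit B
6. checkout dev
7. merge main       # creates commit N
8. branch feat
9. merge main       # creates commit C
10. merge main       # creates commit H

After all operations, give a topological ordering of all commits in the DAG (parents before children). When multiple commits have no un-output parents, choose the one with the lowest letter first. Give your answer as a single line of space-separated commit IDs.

Answer: A I G M B N C H

Derivation:
After op 1 (commit): HEAD=main@I [main=I]
After op 2 (branch): HEAD=main@I [dev=I main=I]
After op 3 (commit): HEAD=main@G [dev=I main=G]
After op 4 (commit): HEAD=main@M [dev=I main=M]
After op 5 (merge): HEAD=main@B [dev=I main=B]
After op 6 (checkout): HEAD=dev@I [dev=I main=B]
After op 7 (merge): HEAD=dev@N [dev=N main=B]
After op 8 (branch): HEAD=dev@N [dev=N feat=N main=B]
After op 9 (merge): HEAD=dev@C [dev=C feat=N main=B]
After op 10 (merge): HEAD=dev@H [dev=H feat=N main=B]
commit A: parents=[]
commit B: parents=['M', 'I']
commit C: parents=['N', 'B']
commit G: parents=['I']
commit H: parents=['C', 'B']
commit I: parents=['A']
commit M: parents=['G']
commit N: parents=['I', 'B']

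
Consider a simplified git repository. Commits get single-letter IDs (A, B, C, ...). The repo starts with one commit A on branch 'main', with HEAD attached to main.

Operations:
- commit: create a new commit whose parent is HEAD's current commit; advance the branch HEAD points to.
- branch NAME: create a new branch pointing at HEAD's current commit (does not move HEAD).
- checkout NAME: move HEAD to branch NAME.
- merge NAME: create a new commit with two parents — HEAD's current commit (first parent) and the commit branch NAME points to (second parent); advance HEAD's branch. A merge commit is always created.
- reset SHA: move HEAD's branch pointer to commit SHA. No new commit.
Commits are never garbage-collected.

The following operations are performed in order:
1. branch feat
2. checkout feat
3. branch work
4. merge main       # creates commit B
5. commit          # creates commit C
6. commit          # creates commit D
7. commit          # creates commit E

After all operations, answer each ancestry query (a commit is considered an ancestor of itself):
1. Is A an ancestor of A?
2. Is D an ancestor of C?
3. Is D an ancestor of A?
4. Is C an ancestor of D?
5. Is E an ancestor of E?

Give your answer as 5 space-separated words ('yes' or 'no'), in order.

Answer: yes no no yes yes

Derivation:
After op 1 (branch): HEAD=main@A [feat=A main=A]
After op 2 (checkout): HEAD=feat@A [feat=A main=A]
After op 3 (branch): HEAD=feat@A [feat=A main=A work=A]
After op 4 (merge): HEAD=feat@B [feat=B main=A work=A]
After op 5 (commit): HEAD=feat@C [feat=C main=A work=A]
After op 6 (commit): HEAD=feat@D [feat=D main=A work=A]
After op 7 (commit): HEAD=feat@E [feat=E main=A work=A]
ancestors(A) = {A}; A in? yes
ancestors(C) = {A,B,C}; D in? no
ancestors(A) = {A}; D in? no
ancestors(D) = {A,B,C,D}; C in? yes
ancestors(E) = {A,B,C,D,E}; E in? yes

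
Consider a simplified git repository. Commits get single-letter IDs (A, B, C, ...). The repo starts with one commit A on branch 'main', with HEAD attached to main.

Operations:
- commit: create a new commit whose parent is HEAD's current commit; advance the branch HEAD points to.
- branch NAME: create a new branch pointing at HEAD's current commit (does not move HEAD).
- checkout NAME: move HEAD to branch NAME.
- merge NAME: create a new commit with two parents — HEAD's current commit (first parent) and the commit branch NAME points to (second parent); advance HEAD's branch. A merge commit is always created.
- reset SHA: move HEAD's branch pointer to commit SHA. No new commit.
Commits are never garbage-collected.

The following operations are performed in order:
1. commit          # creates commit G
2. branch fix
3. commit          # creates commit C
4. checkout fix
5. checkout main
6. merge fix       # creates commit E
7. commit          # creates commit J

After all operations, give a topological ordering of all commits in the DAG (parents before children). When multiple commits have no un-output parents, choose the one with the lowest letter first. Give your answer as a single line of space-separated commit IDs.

After op 1 (commit): HEAD=main@G [main=G]
After op 2 (branch): HEAD=main@G [fix=G main=G]
After op 3 (commit): HEAD=main@C [fix=G main=C]
After op 4 (checkout): HEAD=fix@G [fix=G main=C]
After op 5 (checkout): HEAD=main@C [fix=G main=C]
After op 6 (merge): HEAD=main@E [fix=G main=E]
After op 7 (commit): HEAD=main@J [fix=G main=J]
commit A: parents=[]
commit C: parents=['G']
commit E: parents=['C', 'G']
commit G: parents=['A']
commit J: parents=['E']

Answer: A G C E J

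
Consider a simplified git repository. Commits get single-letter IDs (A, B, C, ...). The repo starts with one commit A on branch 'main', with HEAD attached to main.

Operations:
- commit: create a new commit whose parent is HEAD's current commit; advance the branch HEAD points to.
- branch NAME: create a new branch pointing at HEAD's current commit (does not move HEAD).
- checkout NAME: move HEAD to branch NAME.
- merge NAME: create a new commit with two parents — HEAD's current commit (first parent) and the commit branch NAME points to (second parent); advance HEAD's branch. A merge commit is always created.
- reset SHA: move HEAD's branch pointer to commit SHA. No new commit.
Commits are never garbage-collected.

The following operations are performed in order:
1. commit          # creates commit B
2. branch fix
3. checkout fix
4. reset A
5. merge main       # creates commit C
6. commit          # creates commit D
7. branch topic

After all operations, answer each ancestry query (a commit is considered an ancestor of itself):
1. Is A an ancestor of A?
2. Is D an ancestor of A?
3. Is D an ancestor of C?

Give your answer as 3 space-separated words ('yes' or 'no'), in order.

After op 1 (commit): HEAD=main@B [main=B]
After op 2 (branch): HEAD=main@B [fix=B main=B]
After op 3 (checkout): HEAD=fix@B [fix=B main=B]
After op 4 (reset): HEAD=fix@A [fix=A main=B]
After op 5 (merge): HEAD=fix@C [fix=C main=B]
After op 6 (commit): HEAD=fix@D [fix=D main=B]
After op 7 (branch): HEAD=fix@D [fix=D main=B topic=D]
ancestors(A) = {A}; A in? yes
ancestors(A) = {A}; D in? no
ancestors(C) = {A,B,C}; D in? no

Answer: yes no no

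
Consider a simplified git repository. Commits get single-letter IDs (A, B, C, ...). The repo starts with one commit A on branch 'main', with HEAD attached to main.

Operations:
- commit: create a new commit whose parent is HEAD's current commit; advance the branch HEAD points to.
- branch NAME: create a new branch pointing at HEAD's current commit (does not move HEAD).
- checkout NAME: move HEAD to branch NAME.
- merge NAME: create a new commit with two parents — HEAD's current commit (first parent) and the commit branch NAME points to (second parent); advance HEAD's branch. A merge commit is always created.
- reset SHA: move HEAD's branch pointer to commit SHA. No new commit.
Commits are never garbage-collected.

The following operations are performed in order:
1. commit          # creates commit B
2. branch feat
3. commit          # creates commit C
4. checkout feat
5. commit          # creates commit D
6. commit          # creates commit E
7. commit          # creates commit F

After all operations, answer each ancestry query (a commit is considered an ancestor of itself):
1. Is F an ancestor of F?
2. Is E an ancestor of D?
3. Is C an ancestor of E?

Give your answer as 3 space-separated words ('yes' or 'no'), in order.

Answer: yes no no

Derivation:
After op 1 (commit): HEAD=main@B [main=B]
After op 2 (branch): HEAD=main@B [feat=B main=B]
After op 3 (commit): HEAD=main@C [feat=B main=C]
After op 4 (checkout): HEAD=feat@B [feat=B main=C]
After op 5 (commit): HEAD=feat@D [feat=D main=C]
After op 6 (commit): HEAD=feat@E [feat=E main=C]
After op 7 (commit): HEAD=feat@F [feat=F main=C]
ancestors(F) = {A,B,D,E,F}; F in? yes
ancestors(D) = {A,B,D}; E in? no
ancestors(E) = {A,B,D,E}; C in? no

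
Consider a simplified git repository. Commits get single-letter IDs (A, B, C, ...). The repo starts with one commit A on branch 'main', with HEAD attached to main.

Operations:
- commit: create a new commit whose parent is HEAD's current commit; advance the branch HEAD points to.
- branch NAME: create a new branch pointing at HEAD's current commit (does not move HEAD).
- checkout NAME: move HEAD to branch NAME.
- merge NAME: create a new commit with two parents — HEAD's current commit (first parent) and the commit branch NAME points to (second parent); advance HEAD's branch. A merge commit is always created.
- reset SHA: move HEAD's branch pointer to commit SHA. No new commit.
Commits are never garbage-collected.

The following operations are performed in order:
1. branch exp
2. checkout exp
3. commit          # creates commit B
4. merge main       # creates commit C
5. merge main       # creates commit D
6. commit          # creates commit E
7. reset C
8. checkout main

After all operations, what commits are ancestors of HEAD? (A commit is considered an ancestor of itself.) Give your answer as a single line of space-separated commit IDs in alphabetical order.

Answer: A

Derivation:
After op 1 (branch): HEAD=main@A [exp=A main=A]
After op 2 (checkout): HEAD=exp@A [exp=A main=A]
After op 3 (commit): HEAD=exp@B [exp=B main=A]
After op 4 (merge): HEAD=exp@C [exp=C main=A]
After op 5 (merge): HEAD=exp@D [exp=D main=A]
After op 6 (commit): HEAD=exp@E [exp=E main=A]
After op 7 (reset): HEAD=exp@C [exp=C main=A]
After op 8 (checkout): HEAD=main@A [exp=C main=A]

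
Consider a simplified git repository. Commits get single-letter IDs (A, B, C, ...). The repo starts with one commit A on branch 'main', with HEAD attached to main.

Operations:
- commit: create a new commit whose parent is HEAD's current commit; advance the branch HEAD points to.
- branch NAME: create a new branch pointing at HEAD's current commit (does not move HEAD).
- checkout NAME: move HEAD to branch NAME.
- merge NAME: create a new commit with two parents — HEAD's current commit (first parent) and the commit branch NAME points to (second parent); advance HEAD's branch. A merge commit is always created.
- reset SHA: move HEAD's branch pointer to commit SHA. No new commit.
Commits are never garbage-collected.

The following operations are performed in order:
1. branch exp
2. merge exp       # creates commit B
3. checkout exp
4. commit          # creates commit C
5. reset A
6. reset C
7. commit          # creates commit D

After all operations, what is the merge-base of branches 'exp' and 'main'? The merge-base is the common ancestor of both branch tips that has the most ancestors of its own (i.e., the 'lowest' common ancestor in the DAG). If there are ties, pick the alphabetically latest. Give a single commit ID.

Answer: A

Derivation:
After op 1 (branch): HEAD=main@A [exp=A main=A]
After op 2 (merge): HEAD=main@B [exp=A main=B]
After op 3 (checkout): HEAD=exp@A [exp=A main=B]
After op 4 (commit): HEAD=exp@C [exp=C main=B]
After op 5 (reset): HEAD=exp@A [exp=A main=B]
After op 6 (reset): HEAD=exp@C [exp=C main=B]
After op 7 (commit): HEAD=exp@D [exp=D main=B]
ancestors(exp=D): ['A', 'C', 'D']
ancestors(main=B): ['A', 'B']
common: ['A']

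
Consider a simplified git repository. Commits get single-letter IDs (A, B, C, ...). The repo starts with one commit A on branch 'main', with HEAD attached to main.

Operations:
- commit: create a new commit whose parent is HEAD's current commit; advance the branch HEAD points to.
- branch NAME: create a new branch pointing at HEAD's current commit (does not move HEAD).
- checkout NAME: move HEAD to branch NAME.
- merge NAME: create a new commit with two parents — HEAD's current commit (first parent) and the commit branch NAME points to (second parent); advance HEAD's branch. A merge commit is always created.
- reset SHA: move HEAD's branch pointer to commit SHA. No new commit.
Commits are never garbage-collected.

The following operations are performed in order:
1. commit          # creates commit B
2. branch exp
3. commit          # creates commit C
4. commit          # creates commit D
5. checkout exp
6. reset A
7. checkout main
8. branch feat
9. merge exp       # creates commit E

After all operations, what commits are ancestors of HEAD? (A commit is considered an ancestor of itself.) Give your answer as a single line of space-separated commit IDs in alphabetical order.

Answer: A B C D E

Derivation:
After op 1 (commit): HEAD=main@B [main=B]
After op 2 (branch): HEAD=main@B [exp=B main=B]
After op 3 (commit): HEAD=main@C [exp=B main=C]
After op 4 (commit): HEAD=main@D [exp=B main=D]
After op 5 (checkout): HEAD=exp@B [exp=B main=D]
After op 6 (reset): HEAD=exp@A [exp=A main=D]
After op 7 (checkout): HEAD=main@D [exp=A main=D]
After op 8 (branch): HEAD=main@D [exp=A feat=D main=D]
After op 9 (merge): HEAD=main@E [exp=A feat=D main=E]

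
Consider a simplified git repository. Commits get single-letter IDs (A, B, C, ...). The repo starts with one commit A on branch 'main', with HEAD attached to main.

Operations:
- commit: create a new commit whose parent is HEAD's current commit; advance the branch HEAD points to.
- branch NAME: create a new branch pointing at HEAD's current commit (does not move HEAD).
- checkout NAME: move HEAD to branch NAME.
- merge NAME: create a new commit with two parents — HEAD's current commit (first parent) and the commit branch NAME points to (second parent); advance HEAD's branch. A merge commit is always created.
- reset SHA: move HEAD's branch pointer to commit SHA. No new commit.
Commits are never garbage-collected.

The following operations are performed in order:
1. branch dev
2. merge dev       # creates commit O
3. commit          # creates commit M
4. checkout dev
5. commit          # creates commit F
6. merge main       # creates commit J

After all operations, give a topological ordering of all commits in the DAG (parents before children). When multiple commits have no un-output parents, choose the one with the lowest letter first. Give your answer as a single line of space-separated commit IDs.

Answer: A F O M J

Derivation:
After op 1 (branch): HEAD=main@A [dev=A main=A]
After op 2 (merge): HEAD=main@O [dev=A main=O]
After op 3 (commit): HEAD=main@M [dev=A main=M]
After op 4 (checkout): HEAD=dev@A [dev=A main=M]
After op 5 (commit): HEAD=dev@F [dev=F main=M]
After op 6 (merge): HEAD=dev@J [dev=J main=M]
commit A: parents=[]
commit F: parents=['A']
commit J: parents=['F', 'M']
commit M: parents=['O']
commit O: parents=['A', 'A']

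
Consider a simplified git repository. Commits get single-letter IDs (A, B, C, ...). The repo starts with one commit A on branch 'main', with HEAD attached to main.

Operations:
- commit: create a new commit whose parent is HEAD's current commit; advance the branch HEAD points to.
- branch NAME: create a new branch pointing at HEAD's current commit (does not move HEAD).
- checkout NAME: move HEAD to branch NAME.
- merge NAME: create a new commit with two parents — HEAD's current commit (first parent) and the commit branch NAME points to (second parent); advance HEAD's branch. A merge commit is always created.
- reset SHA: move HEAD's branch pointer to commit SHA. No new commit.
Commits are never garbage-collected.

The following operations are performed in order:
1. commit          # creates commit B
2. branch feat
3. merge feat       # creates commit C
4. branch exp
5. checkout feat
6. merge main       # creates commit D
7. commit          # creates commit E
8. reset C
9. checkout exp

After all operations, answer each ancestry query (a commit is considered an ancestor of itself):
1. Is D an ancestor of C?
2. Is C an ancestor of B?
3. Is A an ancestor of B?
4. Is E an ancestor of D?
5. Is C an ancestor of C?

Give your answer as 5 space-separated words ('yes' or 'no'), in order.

After op 1 (commit): HEAD=main@B [main=B]
After op 2 (branch): HEAD=main@B [feat=B main=B]
After op 3 (merge): HEAD=main@C [feat=B main=C]
After op 4 (branch): HEAD=main@C [exp=C feat=B main=C]
After op 5 (checkout): HEAD=feat@B [exp=C feat=B main=C]
After op 6 (merge): HEAD=feat@D [exp=C feat=D main=C]
After op 7 (commit): HEAD=feat@E [exp=C feat=E main=C]
After op 8 (reset): HEAD=feat@C [exp=C feat=C main=C]
After op 9 (checkout): HEAD=exp@C [exp=C feat=C main=C]
ancestors(C) = {A,B,C}; D in? no
ancestors(B) = {A,B}; C in? no
ancestors(B) = {A,B}; A in? yes
ancestors(D) = {A,B,C,D}; E in? no
ancestors(C) = {A,B,C}; C in? yes

Answer: no no yes no yes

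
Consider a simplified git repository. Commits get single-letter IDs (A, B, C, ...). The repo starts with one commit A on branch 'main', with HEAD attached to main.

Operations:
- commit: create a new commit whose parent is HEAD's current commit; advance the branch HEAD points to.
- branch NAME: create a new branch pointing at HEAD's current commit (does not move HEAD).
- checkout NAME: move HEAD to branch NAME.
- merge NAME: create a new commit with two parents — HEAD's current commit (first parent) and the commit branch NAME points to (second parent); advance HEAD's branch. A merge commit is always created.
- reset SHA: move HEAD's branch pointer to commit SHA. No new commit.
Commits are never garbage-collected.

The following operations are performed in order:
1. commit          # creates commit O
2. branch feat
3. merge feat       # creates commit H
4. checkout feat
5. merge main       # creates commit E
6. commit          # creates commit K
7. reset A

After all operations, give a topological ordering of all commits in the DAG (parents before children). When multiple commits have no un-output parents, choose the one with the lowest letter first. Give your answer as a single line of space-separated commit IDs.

Answer: A O H E K

Derivation:
After op 1 (commit): HEAD=main@O [main=O]
After op 2 (branch): HEAD=main@O [feat=O main=O]
After op 3 (merge): HEAD=main@H [feat=O main=H]
After op 4 (checkout): HEAD=feat@O [feat=O main=H]
After op 5 (merge): HEAD=feat@E [feat=E main=H]
After op 6 (commit): HEAD=feat@K [feat=K main=H]
After op 7 (reset): HEAD=feat@A [feat=A main=H]
commit A: parents=[]
commit E: parents=['O', 'H']
commit H: parents=['O', 'O']
commit K: parents=['E']
commit O: parents=['A']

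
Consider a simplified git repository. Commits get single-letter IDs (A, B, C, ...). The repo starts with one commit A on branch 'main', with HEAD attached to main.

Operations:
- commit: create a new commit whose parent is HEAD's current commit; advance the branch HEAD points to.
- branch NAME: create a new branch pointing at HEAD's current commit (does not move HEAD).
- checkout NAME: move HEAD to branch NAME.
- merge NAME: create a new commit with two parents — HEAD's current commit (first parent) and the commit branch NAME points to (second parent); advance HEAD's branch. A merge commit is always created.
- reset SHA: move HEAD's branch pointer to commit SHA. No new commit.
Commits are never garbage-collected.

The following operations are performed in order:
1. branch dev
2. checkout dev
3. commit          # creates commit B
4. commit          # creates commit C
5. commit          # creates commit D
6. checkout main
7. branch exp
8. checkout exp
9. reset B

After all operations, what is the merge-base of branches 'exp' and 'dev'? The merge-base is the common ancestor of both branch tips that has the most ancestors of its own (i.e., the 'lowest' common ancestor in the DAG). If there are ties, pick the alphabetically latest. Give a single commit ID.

After op 1 (branch): HEAD=main@A [dev=A main=A]
After op 2 (checkout): HEAD=dev@A [dev=A main=A]
After op 3 (commit): HEAD=dev@B [dev=B main=A]
After op 4 (commit): HEAD=dev@C [dev=C main=A]
After op 5 (commit): HEAD=dev@D [dev=D main=A]
After op 6 (checkout): HEAD=main@A [dev=D main=A]
After op 7 (branch): HEAD=main@A [dev=D exp=A main=A]
After op 8 (checkout): HEAD=exp@A [dev=D exp=A main=A]
After op 9 (reset): HEAD=exp@B [dev=D exp=B main=A]
ancestors(exp=B): ['A', 'B']
ancestors(dev=D): ['A', 'B', 'C', 'D']
common: ['A', 'B']

Answer: B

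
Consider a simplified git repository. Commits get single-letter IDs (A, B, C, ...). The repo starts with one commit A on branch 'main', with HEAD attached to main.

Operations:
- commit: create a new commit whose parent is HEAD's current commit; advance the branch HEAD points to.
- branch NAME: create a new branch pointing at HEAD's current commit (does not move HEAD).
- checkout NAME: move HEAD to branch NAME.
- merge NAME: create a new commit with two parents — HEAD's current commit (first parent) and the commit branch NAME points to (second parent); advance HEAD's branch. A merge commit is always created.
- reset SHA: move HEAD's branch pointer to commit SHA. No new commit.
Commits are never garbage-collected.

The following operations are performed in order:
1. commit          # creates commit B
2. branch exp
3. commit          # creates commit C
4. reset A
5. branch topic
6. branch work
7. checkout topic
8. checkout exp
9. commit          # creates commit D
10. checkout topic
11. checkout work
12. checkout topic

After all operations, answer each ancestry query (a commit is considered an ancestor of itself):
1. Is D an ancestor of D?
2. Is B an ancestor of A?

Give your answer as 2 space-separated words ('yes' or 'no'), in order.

Answer: yes no

Derivation:
After op 1 (commit): HEAD=main@B [main=B]
After op 2 (branch): HEAD=main@B [exp=B main=B]
After op 3 (commit): HEAD=main@C [exp=B main=C]
After op 4 (reset): HEAD=main@A [exp=B main=A]
After op 5 (branch): HEAD=main@A [exp=B main=A topic=A]
After op 6 (branch): HEAD=main@A [exp=B main=A topic=A work=A]
After op 7 (checkout): HEAD=topic@A [exp=B main=A topic=A work=A]
After op 8 (checkout): HEAD=exp@B [exp=B main=A topic=A work=A]
After op 9 (commit): HEAD=exp@D [exp=D main=A topic=A work=A]
After op 10 (checkout): HEAD=topic@A [exp=D main=A topic=A work=A]
After op 11 (checkout): HEAD=work@A [exp=D main=A topic=A work=A]
After op 12 (checkout): HEAD=topic@A [exp=D main=A topic=A work=A]
ancestors(D) = {A,B,D}; D in? yes
ancestors(A) = {A}; B in? no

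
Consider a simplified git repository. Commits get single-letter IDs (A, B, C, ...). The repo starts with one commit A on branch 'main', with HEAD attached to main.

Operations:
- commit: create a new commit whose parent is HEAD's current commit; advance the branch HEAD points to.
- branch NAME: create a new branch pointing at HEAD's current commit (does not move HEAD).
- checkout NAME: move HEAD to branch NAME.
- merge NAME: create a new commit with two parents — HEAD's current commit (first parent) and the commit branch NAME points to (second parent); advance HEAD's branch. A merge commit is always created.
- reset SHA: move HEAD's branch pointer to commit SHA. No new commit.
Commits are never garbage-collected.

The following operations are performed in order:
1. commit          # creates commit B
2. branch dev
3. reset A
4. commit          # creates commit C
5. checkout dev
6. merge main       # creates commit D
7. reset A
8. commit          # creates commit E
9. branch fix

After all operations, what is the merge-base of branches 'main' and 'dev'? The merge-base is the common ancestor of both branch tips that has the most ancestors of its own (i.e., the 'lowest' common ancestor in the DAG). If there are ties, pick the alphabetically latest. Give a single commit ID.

Answer: A

Derivation:
After op 1 (commit): HEAD=main@B [main=B]
After op 2 (branch): HEAD=main@B [dev=B main=B]
After op 3 (reset): HEAD=main@A [dev=B main=A]
After op 4 (commit): HEAD=main@C [dev=B main=C]
After op 5 (checkout): HEAD=dev@B [dev=B main=C]
After op 6 (merge): HEAD=dev@D [dev=D main=C]
After op 7 (reset): HEAD=dev@A [dev=A main=C]
After op 8 (commit): HEAD=dev@E [dev=E main=C]
After op 9 (branch): HEAD=dev@E [dev=E fix=E main=C]
ancestors(main=C): ['A', 'C']
ancestors(dev=E): ['A', 'E']
common: ['A']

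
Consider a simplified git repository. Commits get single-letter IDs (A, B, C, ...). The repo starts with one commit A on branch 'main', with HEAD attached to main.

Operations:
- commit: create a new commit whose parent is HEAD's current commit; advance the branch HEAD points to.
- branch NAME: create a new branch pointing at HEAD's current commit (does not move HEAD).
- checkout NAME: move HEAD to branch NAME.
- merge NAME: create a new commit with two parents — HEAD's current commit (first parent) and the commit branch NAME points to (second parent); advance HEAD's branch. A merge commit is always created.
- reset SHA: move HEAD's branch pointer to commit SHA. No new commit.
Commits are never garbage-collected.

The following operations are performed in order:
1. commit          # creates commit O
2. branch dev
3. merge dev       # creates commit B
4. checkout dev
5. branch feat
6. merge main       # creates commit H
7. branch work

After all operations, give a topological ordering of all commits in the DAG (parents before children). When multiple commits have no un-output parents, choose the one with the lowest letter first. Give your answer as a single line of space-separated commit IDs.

After op 1 (commit): HEAD=main@O [main=O]
After op 2 (branch): HEAD=main@O [dev=O main=O]
After op 3 (merge): HEAD=main@B [dev=O main=B]
After op 4 (checkout): HEAD=dev@O [dev=O main=B]
After op 5 (branch): HEAD=dev@O [dev=O feat=O main=B]
After op 6 (merge): HEAD=dev@H [dev=H feat=O main=B]
After op 7 (branch): HEAD=dev@H [dev=H feat=O main=B work=H]
commit A: parents=[]
commit B: parents=['O', 'O']
commit H: parents=['O', 'B']
commit O: parents=['A']

Answer: A O B H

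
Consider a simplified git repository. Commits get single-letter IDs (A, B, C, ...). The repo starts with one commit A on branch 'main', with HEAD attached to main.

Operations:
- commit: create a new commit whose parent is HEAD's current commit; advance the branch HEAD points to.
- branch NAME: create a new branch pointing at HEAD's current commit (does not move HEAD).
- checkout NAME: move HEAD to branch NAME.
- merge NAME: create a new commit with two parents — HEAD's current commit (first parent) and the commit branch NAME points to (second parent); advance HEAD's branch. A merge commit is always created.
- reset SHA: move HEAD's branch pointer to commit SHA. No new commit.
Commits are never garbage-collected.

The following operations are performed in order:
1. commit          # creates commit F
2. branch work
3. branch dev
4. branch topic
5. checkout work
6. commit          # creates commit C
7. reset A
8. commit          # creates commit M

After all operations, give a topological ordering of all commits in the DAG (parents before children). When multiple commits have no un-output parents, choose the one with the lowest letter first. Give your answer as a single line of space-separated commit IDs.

Answer: A F C M

Derivation:
After op 1 (commit): HEAD=main@F [main=F]
After op 2 (branch): HEAD=main@F [main=F work=F]
After op 3 (branch): HEAD=main@F [dev=F main=F work=F]
After op 4 (branch): HEAD=main@F [dev=F main=F topic=F work=F]
After op 5 (checkout): HEAD=work@F [dev=F main=F topic=F work=F]
After op 6 (commit): HEAD=work@C [dev=F main=F topic=F work=C]
After op 7 (reset): HEAD=work@A [dev=F main=F topic=F work=A]
After op 8 (commit): HEAD=work@M [dev=F main=F topic=F work=M]
commit A: parents=[]
commit C: parents=['F']
commit F: parents=['A']
commit M: parents=['A']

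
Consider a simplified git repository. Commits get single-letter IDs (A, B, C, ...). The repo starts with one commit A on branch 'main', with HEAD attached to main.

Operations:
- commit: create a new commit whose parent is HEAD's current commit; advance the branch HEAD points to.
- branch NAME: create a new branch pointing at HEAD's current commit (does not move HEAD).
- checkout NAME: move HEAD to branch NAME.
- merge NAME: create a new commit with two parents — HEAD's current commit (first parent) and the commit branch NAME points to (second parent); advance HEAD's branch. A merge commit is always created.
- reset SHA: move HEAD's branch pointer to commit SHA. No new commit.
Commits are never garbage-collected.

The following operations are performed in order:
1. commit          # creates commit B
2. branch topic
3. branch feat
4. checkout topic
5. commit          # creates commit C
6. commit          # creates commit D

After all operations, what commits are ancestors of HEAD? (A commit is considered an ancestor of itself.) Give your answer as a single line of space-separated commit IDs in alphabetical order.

After op 1 (commit): HEAD=main@B [main=B]
After op 2 (branch): HEAD=main@B [main=B topic=B]
After op 3 (branch): HEAD=main@B [feat=B main=B topic=B]
After op 4 (checkout): HEAD=topic@B [feat=B main=B topic=B]
After op 5 (commit): HEAD=topic@C [feat=B main=B topic=C]
After op 6 (commit): HEAD=topic@D [feat=B main=B topic=D]

Answer: A B C D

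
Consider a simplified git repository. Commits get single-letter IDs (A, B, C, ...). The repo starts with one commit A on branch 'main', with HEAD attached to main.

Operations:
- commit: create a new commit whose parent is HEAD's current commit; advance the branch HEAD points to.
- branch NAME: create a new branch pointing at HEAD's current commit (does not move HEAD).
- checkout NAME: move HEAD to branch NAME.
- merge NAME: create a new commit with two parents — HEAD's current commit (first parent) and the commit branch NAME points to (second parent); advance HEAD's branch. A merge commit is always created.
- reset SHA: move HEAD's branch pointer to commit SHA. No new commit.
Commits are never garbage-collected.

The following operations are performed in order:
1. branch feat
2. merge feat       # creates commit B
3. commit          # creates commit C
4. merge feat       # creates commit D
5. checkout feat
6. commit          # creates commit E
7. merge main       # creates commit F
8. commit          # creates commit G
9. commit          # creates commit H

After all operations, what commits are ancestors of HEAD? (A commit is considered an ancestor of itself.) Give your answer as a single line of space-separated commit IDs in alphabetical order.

After op 1 (branch): HEAD=main@A [feat=A main=A]
After op 2 (merge): HEAD=main@B [feat=A main=B]
After op 3 (commit): HEAD=main@C [feat=A main=C]
After op 4 (merge): HEAD=main@D [feat=A main=D]
After op 5 (checkout): HEAD=feat@A [feat=A main=D]
After op 6 (commit): HEAD=feat@E [feat=E main=D]
After op 7 (merge): HEAD=feat@F [feat=F main=D]
After op 8 (commit): HEAD=feat@G [feat=G main=D]
After op 9 (commit): HEAD=feat@H [feat=H main=D]

Answer: A B C D E F G H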